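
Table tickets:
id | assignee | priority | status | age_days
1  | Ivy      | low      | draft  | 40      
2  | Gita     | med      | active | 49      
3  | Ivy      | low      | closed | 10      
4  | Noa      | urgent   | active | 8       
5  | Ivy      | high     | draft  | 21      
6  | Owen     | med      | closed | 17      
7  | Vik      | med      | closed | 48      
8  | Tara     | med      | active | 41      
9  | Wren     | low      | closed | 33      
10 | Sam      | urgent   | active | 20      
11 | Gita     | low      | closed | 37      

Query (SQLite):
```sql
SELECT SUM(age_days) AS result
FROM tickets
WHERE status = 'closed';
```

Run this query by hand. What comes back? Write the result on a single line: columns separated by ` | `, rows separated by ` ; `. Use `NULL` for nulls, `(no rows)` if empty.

145

Rows where status='closed' → age_days values: [10, 17, 48, 33, 37].
SUM of non-NULL values = 145.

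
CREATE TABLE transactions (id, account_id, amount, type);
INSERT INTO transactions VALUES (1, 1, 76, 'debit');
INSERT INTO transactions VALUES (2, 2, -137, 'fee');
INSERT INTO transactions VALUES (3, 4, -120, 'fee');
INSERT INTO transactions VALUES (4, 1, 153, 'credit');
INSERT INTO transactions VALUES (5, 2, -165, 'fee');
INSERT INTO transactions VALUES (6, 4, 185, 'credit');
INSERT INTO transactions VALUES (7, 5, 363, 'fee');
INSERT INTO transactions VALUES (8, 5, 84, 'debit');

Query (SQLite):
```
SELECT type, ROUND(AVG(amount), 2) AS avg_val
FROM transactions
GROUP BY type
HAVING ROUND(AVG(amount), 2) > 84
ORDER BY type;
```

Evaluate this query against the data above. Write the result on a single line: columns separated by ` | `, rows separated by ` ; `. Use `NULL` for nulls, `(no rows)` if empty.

Partition transactions by type; compute ROUND(AVG(amount), 2) within each group.
HAVING: keep groups where ROUND(AVG(amount), 2) > 84.
  credit: ids {4, 6} → ROUND(AVG(amount), 2)=169
  debit: ids {1, 8} → ROUND(AVG(amount), 2)=80
  fee: ids {2, 3, 5, 7} → ROUND(AVG(amount), 2)=-14.75

credit | 169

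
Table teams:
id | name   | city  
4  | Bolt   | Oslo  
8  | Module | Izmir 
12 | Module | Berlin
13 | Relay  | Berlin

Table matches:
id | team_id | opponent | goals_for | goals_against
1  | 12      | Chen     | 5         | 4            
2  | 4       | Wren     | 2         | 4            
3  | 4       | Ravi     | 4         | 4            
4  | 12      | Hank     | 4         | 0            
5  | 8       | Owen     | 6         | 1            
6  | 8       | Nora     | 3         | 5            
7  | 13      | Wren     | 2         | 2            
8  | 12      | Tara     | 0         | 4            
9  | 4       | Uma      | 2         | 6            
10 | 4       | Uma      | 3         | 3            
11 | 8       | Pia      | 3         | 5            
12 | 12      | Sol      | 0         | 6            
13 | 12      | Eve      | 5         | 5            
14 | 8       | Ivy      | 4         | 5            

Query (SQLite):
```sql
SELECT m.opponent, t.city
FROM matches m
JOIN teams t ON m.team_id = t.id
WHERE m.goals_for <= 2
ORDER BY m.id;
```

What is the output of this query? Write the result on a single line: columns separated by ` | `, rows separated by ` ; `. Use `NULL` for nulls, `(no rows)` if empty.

Each matches row matches the teams row where team_id = teams.id.
Then keep rows with m.goals_for <= 2.

Wren | Oslo ; Wren | Berlin ; Tara | Berlin ; Uma | Oslo ; Sol | Berlin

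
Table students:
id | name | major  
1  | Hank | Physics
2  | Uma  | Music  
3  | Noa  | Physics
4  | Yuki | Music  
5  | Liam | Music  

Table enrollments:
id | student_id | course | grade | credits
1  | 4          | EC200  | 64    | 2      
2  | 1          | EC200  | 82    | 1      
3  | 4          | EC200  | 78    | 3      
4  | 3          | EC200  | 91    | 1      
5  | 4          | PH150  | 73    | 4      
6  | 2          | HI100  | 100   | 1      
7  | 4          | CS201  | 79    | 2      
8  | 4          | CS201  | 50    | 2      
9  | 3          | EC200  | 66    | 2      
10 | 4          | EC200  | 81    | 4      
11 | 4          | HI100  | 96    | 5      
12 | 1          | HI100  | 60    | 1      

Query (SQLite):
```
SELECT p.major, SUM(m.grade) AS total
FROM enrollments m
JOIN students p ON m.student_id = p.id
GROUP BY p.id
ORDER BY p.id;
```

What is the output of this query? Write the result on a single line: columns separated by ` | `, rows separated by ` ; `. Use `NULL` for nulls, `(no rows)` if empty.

Join each enrollments row to its students via student_id.
Group joined rows by students.id; compute SUM(m.grade) per group.
  1: ids {2, 12} → SUM(m.grade)=142
  2: ids {6} → SUM(m.grade)=100
  3: ids {4, 9} → SUM(m.grade)=157
  4: ids {1, 3, 5, 7, 8, 10, 11} → SUM(m.grade)=521

Physics | 142 ; Music | 100 ; Physics | 157 ; Music | 521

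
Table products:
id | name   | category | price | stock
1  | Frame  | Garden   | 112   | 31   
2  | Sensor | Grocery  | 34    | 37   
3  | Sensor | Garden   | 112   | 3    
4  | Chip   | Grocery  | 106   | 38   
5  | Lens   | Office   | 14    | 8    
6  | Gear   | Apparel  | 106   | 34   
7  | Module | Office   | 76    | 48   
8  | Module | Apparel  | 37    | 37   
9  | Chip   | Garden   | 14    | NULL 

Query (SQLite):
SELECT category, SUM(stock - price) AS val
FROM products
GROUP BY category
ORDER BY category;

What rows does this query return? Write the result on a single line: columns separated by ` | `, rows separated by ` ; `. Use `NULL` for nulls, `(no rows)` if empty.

For each row compute stock - price.
Group by category; take SUM of the expression per group.
  Apparel: ids {6, 8} → SUM(stock - price)=-72
  Garden: ids {1, 3, 9} → SUM(stock - price)=-190
  Grocery: ids {2, 4} → SUM(stock - price)=-65
  Office: ids {5, 7} → SUM(stock - price)=-34

Apparel | -72 ; Garden | -190 ; Grocery | -65 ; Office | -34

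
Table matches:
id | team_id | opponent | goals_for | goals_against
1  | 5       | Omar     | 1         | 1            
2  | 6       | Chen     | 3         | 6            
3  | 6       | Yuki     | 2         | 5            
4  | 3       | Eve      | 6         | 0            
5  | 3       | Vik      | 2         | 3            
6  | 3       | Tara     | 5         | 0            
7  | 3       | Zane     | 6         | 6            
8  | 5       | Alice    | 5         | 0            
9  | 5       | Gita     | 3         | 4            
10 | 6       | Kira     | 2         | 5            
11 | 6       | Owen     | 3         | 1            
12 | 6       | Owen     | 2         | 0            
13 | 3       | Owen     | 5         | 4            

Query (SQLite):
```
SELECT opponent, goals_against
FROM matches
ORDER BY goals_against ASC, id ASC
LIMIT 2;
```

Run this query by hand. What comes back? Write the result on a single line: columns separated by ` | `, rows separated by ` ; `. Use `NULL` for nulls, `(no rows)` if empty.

Eve | 0 ; Tara | 0

Sort by goals_against asc, tiebreak id asc: (0, id=4), (0, id=6), (0, id=8), (0, id=12), (1, id=1) …. Take first 2.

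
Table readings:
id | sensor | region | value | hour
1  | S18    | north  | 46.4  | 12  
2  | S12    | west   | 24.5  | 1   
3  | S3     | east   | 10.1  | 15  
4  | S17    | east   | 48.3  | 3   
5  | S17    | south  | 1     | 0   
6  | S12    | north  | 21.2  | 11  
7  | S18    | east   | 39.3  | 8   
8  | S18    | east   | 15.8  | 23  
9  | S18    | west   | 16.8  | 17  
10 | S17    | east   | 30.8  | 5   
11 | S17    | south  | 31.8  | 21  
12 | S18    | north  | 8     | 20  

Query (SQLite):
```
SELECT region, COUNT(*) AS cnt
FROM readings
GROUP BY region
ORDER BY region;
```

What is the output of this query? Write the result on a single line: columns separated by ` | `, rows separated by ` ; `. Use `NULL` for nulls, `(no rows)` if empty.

east | 5 ; north | 3 ; south | 2 ; west | 2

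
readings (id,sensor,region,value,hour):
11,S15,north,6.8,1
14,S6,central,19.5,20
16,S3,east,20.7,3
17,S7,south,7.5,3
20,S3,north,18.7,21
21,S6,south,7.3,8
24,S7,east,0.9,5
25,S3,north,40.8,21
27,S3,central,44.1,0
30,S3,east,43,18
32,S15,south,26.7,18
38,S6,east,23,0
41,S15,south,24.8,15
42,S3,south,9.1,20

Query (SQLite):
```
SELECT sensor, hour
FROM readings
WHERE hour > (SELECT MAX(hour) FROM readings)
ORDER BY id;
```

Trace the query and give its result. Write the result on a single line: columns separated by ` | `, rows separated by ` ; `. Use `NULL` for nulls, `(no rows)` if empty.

(no rows)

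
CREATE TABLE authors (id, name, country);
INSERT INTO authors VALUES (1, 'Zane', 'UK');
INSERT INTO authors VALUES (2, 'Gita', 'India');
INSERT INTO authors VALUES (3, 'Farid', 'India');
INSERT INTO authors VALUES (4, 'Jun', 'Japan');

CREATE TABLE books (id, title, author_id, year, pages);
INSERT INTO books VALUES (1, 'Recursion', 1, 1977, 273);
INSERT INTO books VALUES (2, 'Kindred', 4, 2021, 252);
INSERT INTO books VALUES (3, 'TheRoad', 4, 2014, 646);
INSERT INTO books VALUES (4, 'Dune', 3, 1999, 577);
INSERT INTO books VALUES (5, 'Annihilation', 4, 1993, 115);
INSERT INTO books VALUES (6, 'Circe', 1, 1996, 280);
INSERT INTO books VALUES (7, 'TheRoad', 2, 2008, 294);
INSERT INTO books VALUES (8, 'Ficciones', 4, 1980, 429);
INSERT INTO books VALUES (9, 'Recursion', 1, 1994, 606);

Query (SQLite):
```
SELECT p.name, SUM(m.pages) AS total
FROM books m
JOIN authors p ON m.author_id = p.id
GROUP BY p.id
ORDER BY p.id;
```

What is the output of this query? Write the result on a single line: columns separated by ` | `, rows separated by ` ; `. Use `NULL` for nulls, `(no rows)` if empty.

Join each books row to its authors via author_id.
Group joined rows by authors.id; compute SUM(m.pages) per group.
  1: ids {1, 6, 9} → SUM(m.pages)=1159
  2: ids {7} → SUM(m.pages)=294
  3: ids {4} → SUM(m.pages)=577
  4: ids {2, 3, 5, 8} → SUM(m.pages)=1442

Zane | 1159 ; Gita | 294 ; Farid | 577 ; Jun | 1442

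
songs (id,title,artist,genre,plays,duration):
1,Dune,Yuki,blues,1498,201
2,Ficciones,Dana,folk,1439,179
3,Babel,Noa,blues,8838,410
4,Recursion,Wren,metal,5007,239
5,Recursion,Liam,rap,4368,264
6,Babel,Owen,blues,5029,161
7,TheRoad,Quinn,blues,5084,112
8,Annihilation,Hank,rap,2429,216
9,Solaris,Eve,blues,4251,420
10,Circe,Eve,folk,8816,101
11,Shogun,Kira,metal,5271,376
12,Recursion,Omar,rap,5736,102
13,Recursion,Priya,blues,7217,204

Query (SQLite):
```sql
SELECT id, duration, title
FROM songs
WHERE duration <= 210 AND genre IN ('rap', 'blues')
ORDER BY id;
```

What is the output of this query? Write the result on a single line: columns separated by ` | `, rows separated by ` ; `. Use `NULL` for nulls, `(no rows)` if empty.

1 | 201 | Dune ; 6 | 161 | Babel ; 7 | 112 | TheRoad ; 12 | 102 | Recursion ; 13 | 204 | Recursion

duration <= 210: ids {1, 2, 6, 7, 10, 12, 13}
genre IN ('rap', 'blues'): ids {1, 3, 5, 6, 7, 8, 9, 12, 13}
Combine with AND.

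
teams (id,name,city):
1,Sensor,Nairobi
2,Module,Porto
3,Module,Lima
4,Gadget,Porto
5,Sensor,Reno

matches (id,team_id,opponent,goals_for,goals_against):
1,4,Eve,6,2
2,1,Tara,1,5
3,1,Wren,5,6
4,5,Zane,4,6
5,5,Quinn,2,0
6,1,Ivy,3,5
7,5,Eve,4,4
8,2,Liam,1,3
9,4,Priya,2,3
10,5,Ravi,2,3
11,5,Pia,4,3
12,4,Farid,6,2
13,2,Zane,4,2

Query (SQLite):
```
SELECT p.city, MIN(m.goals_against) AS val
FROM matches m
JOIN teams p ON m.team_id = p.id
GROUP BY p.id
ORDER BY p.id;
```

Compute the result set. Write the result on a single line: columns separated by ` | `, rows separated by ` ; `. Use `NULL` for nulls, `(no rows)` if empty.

Join each matches row to its teams via team_id.
Group joined rows by teams.id; compute MIN(m.goals_against) per group.
  1: ids {2, 3, 6} → MIN(m.goals_against)=5
  2: ids {8, 13} → MIN(m.goals_against)=2
  4: ids {1, 9, 12} → MIN(m.goals_against)=2
  5: ids {4, 5, 7, 10, 11} → MIN(m.goals_against)=0

Nairobi | 5 ; Porto | 2 ; Porto | 2 ; Reno | 0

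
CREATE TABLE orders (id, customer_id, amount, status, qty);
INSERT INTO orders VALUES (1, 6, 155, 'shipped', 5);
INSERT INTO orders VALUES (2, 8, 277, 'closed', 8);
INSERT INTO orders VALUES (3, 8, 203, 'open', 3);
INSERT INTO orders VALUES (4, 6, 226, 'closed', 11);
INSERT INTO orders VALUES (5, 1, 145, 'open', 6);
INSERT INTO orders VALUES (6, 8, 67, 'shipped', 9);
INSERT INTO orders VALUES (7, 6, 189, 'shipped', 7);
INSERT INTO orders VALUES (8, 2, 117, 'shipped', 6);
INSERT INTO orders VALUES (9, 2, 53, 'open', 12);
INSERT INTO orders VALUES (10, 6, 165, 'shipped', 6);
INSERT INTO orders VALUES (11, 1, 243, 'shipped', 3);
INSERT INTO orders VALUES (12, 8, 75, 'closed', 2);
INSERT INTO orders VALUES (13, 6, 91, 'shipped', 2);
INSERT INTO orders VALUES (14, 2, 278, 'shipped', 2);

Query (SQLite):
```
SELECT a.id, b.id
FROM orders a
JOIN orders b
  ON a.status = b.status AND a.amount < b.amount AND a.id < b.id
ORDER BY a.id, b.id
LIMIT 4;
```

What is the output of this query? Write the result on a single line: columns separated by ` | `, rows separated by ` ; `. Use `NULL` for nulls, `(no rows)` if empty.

Pairs (a,b) with same status, a.amount < b.amount, a.id < b.id.
status groups: closed:{2,4,12} open:{3,5,9} shipped:{1,6,7,8,10,11,13,14}
Ordered by (a.id, b.id); first 4.

1 | 7 ; 1 | 10 ; 1 | 11 ; 1 | 14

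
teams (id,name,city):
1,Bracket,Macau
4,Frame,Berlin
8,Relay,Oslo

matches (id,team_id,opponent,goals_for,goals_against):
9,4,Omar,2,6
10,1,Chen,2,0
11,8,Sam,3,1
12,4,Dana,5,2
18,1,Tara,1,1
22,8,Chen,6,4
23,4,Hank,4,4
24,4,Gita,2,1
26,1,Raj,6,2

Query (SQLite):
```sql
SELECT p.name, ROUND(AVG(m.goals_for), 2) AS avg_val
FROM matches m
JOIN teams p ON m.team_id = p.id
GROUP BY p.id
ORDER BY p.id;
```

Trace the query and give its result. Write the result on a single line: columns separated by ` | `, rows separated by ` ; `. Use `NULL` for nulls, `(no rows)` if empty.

Join each matches row to its teams via team_id.
Group joined rows by teams.id; compute ROUND(AVG(m.goals_for), 2) per group.
  1: ids {10, 18, 26} → ROUND(AVG(m.goals_for), 2)=3
  4: ids {9, 12, 23, 24} → ROUND(AVG(m.goals_for), 2)=3.25
  8: ids {11, 22} → ROUND(AVG(m.goals_for), 2)=4.5

Bracket | 3 ; Frame | 3.25 ; Relay | 4.5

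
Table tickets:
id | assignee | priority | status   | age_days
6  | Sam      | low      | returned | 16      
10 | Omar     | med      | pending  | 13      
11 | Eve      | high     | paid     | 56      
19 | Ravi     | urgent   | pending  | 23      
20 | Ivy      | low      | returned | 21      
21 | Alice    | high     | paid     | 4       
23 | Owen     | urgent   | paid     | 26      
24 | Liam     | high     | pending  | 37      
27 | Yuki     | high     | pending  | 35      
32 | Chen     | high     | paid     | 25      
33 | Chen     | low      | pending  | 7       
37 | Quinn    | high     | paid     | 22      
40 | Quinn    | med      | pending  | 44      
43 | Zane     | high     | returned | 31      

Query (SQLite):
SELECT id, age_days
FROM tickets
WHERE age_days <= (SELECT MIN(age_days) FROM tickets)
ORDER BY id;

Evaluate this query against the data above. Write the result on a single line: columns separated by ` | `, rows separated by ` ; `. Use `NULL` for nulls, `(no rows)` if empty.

Scalar subquery: MIN(age_days) over all tickets rows = 4.
Keep rows where age_days <= that value.

21 | 4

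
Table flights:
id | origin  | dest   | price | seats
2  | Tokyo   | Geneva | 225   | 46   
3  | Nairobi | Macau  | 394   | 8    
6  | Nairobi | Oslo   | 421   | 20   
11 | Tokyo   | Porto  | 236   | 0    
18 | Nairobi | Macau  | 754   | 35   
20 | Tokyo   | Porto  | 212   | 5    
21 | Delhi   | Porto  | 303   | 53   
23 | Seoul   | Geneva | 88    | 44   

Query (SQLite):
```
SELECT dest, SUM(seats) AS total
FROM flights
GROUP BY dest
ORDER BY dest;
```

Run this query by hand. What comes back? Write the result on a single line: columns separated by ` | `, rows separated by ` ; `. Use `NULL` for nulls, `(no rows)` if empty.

Geneva | 90 ; Macau | 43 ; Oslo | 20 ; Porto | 58

Partition flights by dest; compute SUM(seats) within each group.
  Geneva: ids {2, 23} → SUM(seats)=90
  Macau: ids {3, 18} → SUM(seats)=43
  Oslo: ids {6} → SUM(seats)=20
  Porto: ids {11, 20, 21} → SUM(seats)=58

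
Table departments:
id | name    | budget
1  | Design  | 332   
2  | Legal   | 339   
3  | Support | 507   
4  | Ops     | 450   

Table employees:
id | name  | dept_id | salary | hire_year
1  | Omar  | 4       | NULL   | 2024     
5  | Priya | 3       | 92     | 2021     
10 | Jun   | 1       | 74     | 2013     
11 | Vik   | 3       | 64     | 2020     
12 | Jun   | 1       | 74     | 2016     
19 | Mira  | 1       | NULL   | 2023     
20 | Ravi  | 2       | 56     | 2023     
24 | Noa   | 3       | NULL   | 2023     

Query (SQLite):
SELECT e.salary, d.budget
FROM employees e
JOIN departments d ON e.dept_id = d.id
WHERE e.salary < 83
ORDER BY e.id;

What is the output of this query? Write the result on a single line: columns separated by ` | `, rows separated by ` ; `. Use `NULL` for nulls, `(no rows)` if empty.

74 | 332 ; 64 | 507 ; 74 | 332 ; 56 | 339

Each employees row matches the departments row where dept_id = departments.id.
Then keep rows with e.salary < 83.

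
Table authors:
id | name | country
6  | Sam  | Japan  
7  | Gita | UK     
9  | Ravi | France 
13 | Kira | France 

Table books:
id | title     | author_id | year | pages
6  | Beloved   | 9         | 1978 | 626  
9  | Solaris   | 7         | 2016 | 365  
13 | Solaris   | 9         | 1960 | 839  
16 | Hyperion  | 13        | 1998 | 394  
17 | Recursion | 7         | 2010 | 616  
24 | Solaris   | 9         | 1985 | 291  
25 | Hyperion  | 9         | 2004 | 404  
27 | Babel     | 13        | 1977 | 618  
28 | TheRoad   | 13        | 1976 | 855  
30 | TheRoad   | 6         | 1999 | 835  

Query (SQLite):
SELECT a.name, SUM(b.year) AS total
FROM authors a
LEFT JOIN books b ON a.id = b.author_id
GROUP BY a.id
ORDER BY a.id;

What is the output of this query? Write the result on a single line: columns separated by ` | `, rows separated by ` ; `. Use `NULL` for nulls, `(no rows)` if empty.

Sam | 1999 ; Gita | 4026 ; Ravi | 7927 ; Kira | 5951

LEFT JOIN keeps every authors row; unmatched ones get NULL for books columns.
Group by authors.id and compute SUM(b.year). SUM over an all-NULL group is NULL.
  6: ids {30} → SUM(b.year)=1999
  7: ids {9, 17} → SUM(b.year)=4026
  9: ids {6, 13, 24, 25} → SUM(b.year)=7927
  13: ids {16, 27, 28} → SUM(b.year)=5951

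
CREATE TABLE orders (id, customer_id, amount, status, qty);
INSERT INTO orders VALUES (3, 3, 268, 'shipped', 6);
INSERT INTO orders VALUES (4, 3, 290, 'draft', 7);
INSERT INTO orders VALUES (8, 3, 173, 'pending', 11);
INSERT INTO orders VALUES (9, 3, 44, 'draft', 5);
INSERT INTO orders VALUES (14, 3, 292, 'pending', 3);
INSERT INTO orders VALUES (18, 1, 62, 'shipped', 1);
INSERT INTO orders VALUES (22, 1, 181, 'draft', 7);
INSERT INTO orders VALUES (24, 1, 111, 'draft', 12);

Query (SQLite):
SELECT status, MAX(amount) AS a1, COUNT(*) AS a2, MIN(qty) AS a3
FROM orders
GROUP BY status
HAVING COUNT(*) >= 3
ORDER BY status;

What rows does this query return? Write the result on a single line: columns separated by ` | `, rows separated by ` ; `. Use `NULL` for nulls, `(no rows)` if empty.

Group orders by status.
Per group compute: MAX(amount), COUNT(*), MIN(qty).
HAVING: drop groups with fewer than 3 rows.
  draft: ids {4, 9, 22, 24} → MAX(amount)=290, COUNT(*)=4, MIN(qty)=5
  pending: ids {8, 14} → MAX(amount)=292, COUNT(*)=2, MIN(qty)=3
  shipped: ids {3, 18} → MAX(amount)=268, COUNT(*)=2, MIN(qty)=1

draft | 290 | 4 | 5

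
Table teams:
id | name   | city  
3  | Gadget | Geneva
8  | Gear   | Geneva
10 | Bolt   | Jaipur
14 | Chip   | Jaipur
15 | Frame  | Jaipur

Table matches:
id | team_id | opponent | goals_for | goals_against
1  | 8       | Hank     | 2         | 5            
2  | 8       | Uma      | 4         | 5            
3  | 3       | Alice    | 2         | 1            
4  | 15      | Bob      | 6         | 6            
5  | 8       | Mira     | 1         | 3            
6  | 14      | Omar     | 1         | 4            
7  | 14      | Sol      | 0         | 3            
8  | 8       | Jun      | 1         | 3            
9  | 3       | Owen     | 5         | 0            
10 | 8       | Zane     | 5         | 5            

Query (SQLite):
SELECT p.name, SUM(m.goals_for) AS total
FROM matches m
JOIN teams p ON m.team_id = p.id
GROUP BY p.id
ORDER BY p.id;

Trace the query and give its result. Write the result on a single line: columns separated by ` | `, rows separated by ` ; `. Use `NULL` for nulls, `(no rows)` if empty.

Gadget | 7 ; Gear | 13 ; Chip | 1 ; Frame | 6

Join each matches row to its teams via team_id.
Group joined rows by teams.id; compute SUM(m.goals_for) per group.
  3: ids {3, 9} → SUM(m.goals_for)=7
  8: ids {1, 2, 5, 8, 10} → SUM(m.goals_for)=13
  14: ids {6, 7} → SUM(m.goals_for)=1
  15: ids {4} → SUM(m.goals_for)=6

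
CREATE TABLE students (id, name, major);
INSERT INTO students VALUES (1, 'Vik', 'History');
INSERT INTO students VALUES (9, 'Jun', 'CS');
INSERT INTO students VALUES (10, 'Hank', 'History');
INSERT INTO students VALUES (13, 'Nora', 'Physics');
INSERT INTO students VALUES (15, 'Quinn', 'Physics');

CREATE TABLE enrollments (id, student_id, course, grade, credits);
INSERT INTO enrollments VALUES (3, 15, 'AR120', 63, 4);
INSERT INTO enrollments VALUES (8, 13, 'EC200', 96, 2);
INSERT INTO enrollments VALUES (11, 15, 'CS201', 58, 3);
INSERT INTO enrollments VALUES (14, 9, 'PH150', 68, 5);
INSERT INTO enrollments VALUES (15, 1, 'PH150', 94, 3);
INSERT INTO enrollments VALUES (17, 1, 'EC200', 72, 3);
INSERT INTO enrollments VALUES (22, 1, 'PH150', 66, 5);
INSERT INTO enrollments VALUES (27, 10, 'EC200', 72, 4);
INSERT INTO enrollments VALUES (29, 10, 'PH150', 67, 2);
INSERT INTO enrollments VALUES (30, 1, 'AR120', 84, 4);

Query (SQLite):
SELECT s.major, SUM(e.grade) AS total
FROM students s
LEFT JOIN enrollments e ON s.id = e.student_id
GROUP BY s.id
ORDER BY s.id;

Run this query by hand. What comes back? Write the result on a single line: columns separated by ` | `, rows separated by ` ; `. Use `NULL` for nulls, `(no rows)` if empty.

History | 316 ; CS | 68 ; History | 139 ; Physics | 96 ; Physics | 121

LEFT JOIN keeps every students row; unmatched ones get NULL for enrollments columns.
Group by students.id and compute SUM(e.grade). SUM over an all-NULL group is NULL.
  1: ids {15, 17, 22, 30} → SUM(e.grade)=316
  9: ids {14} → SUM(e.grade)=68
  10: ids {27, 29} → SUM(e.grade)=139
  13: ids {8} → SUM(e.grade)=96
  15: ids {3, 11} → SUM(e.grade)=121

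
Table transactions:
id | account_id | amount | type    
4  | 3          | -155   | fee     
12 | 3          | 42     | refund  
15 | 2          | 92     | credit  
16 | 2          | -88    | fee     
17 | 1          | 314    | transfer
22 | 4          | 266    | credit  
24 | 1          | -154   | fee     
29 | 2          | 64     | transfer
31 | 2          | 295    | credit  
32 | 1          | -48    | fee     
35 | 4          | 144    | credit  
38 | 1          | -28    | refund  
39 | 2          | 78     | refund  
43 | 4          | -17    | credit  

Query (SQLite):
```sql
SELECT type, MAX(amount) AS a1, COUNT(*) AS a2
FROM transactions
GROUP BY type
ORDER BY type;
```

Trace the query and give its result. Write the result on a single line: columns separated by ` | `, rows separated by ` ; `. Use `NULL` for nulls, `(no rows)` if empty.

Group transactions by type.
Per group compute: MAX(amount), COUNT(*).
  credit: ids {15, 22, 31, 35, 43} → MAX(amount)=295, COUNT(*)=5
  fee: ids {4, 16, 24, 32} → MAX(amount)=-48, COUNT(*)=4
  refund: ids {12, 38, 39} → MAX(amount)=78, COUNT(*)=3
  transfer: ids {17, 29} → MAX(amount)=314, COUNT(*)=2

credit | 295 | 5 ; fee | -48 | 4 ; refund | 78 | 3 ; transfer | 314 | 2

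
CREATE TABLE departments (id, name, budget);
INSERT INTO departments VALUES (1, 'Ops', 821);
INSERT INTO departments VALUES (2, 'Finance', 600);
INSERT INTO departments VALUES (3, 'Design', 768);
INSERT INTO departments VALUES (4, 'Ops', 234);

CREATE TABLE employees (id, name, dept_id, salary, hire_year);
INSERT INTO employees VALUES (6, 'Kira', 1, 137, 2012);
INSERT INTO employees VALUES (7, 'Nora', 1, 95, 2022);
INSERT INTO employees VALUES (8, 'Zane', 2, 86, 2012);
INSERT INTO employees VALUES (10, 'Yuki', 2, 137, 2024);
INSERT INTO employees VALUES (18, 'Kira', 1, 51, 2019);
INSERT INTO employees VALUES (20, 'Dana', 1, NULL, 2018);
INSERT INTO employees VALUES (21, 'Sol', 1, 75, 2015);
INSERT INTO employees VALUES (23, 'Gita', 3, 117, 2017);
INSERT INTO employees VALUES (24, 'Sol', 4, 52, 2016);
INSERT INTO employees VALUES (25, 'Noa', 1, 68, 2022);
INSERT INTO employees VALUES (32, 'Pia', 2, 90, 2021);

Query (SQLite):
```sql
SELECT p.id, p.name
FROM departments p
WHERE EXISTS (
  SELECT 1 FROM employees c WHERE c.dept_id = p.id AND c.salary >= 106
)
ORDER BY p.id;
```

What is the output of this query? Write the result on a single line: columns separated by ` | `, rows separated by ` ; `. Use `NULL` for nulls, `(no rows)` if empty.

For each departments row, check whether any employees with matching dept_id has salary >= 106.
Keep rows where that is true.

1 | Ops ; 2 | Finance ; 3 | Design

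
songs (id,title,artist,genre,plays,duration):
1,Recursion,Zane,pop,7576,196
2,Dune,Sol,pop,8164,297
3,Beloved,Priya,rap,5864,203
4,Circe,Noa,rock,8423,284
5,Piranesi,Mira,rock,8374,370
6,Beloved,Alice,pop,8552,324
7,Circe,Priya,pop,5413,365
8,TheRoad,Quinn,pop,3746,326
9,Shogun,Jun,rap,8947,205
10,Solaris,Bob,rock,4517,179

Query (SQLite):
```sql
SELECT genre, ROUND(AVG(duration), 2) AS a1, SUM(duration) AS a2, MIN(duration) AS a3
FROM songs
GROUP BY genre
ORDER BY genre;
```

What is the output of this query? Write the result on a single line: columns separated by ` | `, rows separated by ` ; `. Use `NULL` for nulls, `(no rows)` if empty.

pop | 301.6 | 1508 | 196 ; rap | 204 | 408 | 203 ; rock | 277.67 | 833 | 179

Group songs by genre.
Per group compute: ROUND(AVG(duration), 2), SUM(duration), MIN(duration).
  pop: ids {1, 2, 6, 7, 8} → ROUND(AVG(duration), 2)=301.6, SUM(duration)=1508, MIN(duration)=196
  rap: ids {3, 9} → ROUND(AVG(duration), 2)=204, SUM(duration)=408, MIN(duration)=203
  rock: ids {4, 5, 10} → ROUND(AVG(duration), 2)=277.67, SUM(duration)=833, MIN(duration)=179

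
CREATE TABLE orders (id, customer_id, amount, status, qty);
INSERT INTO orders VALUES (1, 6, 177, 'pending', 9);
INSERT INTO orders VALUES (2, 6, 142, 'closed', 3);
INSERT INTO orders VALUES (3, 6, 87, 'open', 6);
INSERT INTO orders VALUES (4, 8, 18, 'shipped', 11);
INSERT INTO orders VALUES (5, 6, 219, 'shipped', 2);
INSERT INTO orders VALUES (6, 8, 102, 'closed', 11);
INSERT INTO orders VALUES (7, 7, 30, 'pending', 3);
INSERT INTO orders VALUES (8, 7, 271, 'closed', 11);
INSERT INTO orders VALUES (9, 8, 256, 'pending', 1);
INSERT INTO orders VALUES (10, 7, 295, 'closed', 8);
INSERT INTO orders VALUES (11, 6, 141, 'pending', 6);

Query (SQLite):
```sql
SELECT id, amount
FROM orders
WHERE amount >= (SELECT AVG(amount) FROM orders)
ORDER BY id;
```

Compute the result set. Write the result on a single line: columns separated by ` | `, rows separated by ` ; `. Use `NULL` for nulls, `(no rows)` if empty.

Scalar subquery: AVG(amount) over all orders rows = 158.0.
Keep rows where amount >= that value.

1 | 177 ; 5 | 219 ; 8 | 271 ; 9 | 256 ; 10 | 295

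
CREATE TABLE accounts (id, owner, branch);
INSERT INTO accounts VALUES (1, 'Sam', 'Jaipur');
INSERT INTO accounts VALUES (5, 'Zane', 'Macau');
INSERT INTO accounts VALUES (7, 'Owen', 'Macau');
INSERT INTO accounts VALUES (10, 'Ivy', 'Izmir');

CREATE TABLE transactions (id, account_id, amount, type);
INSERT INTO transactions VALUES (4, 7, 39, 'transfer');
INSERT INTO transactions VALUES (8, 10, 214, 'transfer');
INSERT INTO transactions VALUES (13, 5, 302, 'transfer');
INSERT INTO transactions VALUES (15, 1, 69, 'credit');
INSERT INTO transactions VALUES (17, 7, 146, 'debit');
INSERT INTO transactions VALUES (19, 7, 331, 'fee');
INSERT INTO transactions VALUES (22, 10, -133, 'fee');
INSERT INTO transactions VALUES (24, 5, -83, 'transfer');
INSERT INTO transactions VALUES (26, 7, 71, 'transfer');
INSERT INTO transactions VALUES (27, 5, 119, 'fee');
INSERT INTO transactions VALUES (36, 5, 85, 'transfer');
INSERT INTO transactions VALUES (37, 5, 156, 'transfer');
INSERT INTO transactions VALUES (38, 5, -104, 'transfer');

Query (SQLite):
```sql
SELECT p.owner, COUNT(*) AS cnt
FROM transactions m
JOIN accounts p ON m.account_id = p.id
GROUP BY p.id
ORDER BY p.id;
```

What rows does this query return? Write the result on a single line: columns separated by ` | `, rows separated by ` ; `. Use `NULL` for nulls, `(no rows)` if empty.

Sam | 1 ; Zane | 6 ; Owen | 4 ; Ivy | 2

Join each transactions row to its accounts via account_id.
Group joined rows by accounts.id; compute COUNT(*) per group.
  1: ids {15} → COUNT(*)=1
  5: ids {13, 24, 27, 36, 37, 38} → COUNT(*)=6
  7: ids {4, 17, 19, 26} → COUNT(*)=4
  10: ids {8, 22} → COUNT(*)=2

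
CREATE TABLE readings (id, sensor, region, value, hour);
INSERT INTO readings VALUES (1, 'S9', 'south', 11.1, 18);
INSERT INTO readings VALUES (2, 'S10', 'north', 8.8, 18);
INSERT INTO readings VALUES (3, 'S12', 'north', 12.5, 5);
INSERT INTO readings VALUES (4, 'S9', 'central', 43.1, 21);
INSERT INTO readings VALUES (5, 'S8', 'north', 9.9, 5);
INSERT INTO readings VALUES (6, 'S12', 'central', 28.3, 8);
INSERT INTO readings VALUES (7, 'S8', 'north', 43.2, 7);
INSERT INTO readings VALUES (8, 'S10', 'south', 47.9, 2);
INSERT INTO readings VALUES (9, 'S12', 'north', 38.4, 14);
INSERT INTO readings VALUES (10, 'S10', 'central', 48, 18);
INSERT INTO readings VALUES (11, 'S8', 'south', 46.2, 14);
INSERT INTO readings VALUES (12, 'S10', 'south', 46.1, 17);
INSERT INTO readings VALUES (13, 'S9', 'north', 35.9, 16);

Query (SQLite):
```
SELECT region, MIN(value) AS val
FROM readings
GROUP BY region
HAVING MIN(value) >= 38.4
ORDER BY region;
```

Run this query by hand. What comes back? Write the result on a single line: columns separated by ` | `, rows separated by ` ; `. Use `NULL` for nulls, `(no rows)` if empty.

Partition readings by region; compute MIN(value) within each group.
HAVING: keep groups where MIN(value) >= 38.4.
  central: ids {4, 6, 10} → MIN(value)=28.3
  north: ids {2, 3, 5, 7, 9, 13} → MIN(value)=8.8
  south: ids {1, 8, 11, 12} → MIN(value)=11.1

(no rows)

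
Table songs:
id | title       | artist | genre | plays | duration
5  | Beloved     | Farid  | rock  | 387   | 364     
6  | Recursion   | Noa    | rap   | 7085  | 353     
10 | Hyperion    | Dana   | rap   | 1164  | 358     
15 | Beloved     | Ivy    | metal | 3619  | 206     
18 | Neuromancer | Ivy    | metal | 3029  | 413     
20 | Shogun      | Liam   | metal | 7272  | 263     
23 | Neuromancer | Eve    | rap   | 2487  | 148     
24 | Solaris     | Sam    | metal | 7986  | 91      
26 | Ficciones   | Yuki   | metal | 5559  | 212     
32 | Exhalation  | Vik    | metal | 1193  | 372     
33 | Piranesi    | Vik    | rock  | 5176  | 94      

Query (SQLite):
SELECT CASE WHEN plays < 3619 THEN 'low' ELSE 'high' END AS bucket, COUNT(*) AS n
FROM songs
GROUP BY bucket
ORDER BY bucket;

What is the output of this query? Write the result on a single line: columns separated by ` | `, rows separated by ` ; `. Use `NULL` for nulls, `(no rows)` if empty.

high | 6 ; low | 5

Bucket rows by plays < 3619 → 'low' else 'high'; count each bucket.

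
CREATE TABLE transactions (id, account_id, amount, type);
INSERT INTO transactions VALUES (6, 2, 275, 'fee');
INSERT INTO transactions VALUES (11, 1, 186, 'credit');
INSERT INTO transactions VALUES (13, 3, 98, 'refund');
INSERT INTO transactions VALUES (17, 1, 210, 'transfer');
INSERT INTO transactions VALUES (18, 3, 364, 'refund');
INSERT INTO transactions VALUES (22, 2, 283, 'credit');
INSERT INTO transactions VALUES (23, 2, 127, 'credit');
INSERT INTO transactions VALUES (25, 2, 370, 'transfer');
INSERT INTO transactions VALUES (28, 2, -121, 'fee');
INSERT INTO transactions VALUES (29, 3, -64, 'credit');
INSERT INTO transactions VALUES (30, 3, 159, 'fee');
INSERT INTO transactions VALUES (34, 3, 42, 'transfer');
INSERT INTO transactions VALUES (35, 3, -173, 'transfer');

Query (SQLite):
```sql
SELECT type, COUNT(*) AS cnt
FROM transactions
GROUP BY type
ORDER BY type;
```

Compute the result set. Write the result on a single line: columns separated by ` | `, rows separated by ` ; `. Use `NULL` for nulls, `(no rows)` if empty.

credit | 4 ; fee | 3 ; refund | 2 ; transfer | 4

Partition transactions by type; compute COUNT(*) within each group.
  credit: ids {11, 22, 23, 29} → COUNT(*)=4
  fee: ids {6, 28, 30} → COUNT(*)=3
  refund: ids {13, 18} → COUNT(*)=2
  transfer: ids {17, 25, 34, 35} → COUNT(*)=4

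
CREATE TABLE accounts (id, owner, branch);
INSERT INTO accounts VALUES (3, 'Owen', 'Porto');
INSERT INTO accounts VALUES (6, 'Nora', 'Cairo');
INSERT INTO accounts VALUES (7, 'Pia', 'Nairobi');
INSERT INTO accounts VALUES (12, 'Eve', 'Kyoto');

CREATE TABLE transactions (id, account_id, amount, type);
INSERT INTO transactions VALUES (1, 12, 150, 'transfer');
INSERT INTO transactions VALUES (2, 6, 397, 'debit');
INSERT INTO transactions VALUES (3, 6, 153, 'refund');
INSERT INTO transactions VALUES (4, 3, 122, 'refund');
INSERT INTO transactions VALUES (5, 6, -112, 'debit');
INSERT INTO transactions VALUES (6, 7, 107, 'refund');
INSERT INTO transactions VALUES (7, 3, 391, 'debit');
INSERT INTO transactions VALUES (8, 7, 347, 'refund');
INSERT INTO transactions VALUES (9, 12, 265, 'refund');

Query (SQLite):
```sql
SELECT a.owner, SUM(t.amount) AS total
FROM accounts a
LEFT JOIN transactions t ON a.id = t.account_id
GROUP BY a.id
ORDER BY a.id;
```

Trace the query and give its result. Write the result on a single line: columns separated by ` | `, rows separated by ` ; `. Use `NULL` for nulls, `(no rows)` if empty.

Owen | 513 ; Nora | 438 ; Pia | 454 ; Eve | 415

LEFT JOIN keeps every accounts row; unmatched ones get NULL for transactions columns.
Group by accounts.id and compute SUM(t.amount). SUM over an all-NULL group is NULL.
  3: ids {4, 7} → SUM(t.amount)=513
  6: ids {2, 3, 5} → SUM(t.amount)=438
  7: ids {6, 8} → SUM(t.amount)=454
  12: ids {1, 9} → SUM(t.amount)=415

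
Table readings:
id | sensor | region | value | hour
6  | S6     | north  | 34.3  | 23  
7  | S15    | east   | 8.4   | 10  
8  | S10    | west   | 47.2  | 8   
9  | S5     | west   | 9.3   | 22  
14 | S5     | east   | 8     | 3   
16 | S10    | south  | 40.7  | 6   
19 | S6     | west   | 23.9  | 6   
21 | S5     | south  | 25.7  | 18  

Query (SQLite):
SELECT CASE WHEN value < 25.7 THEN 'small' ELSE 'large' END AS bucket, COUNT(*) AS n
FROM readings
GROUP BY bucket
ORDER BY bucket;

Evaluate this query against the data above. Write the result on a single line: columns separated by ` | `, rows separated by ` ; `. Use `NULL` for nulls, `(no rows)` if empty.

Bucket rows by value < 25.7 → 'small' else 'large'; count each bucket.

large | 4 ; small | 4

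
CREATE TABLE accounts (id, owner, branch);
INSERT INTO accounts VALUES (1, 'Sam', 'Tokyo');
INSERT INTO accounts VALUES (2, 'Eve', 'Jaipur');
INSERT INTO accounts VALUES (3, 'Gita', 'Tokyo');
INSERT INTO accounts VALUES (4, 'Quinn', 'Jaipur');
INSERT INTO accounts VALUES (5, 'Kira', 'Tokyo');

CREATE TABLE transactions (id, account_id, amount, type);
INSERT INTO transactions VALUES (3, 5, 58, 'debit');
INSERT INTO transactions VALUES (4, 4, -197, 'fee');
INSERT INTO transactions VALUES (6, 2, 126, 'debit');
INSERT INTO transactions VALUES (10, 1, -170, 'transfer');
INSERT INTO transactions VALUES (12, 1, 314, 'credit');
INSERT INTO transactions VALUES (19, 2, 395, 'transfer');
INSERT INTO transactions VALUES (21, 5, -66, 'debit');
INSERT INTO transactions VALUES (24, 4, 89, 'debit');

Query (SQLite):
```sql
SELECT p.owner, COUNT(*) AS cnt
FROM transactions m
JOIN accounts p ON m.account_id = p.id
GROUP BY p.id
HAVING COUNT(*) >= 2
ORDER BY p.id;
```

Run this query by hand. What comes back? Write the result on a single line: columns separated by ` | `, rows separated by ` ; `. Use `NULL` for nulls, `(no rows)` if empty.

Sam | 2 ; Eve | 2 ; Quinn | 2 ; Kira | 2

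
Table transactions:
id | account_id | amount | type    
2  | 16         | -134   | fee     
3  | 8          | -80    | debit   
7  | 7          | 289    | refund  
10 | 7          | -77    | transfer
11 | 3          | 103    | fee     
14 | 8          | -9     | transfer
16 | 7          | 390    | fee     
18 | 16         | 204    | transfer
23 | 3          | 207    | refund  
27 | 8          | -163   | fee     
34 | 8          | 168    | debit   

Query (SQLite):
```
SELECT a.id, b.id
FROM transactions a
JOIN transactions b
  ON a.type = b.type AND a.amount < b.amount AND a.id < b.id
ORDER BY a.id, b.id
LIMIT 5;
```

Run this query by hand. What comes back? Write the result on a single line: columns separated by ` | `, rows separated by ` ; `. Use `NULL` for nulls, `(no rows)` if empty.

Pairs (a,b) with same type, a.amount < b.amount, a.id < b.id.
type groups: debit:{3,34} fee:{2,11,16,27} refund:{7,23} transfer:{10,14,18}
Ordered by (a.id, b.id); first 5.

2 | 11 ; 2 | 16 ; 3 | 34 ; 10 | 14 ; 10 | 18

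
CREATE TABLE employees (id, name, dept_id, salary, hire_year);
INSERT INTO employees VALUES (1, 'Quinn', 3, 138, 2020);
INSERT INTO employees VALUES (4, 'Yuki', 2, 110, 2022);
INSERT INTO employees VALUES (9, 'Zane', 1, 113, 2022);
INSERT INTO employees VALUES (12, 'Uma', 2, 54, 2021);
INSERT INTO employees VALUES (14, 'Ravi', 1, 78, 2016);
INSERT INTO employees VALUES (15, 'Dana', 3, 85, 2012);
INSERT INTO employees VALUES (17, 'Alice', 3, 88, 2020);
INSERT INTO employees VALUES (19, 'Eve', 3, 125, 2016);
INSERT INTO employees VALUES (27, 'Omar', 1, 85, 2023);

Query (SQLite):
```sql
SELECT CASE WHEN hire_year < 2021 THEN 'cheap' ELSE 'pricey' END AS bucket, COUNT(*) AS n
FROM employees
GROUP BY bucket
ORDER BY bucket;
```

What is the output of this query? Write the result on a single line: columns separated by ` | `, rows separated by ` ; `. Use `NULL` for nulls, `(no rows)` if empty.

cheap | 5 ; pricey | 4

Bucket rows by hire_year < 2021 → 'cheap' else 'pricey'; count each bucket.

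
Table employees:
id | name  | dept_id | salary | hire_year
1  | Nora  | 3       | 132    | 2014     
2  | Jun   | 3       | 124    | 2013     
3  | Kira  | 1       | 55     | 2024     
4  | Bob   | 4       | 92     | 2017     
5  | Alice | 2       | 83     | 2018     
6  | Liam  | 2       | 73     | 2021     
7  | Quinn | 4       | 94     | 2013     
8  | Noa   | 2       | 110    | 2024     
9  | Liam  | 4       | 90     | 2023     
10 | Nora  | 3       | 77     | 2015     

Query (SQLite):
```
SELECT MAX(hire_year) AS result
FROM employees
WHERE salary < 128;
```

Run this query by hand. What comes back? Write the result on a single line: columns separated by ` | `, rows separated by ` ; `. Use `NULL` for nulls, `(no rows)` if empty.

2024

Rows where salary < 128 → hire_year values: [2013, 2024, 2017, 2018, 2021, 2013, 2024, 2023, 2015].
MAX of non-NULL values = 2024.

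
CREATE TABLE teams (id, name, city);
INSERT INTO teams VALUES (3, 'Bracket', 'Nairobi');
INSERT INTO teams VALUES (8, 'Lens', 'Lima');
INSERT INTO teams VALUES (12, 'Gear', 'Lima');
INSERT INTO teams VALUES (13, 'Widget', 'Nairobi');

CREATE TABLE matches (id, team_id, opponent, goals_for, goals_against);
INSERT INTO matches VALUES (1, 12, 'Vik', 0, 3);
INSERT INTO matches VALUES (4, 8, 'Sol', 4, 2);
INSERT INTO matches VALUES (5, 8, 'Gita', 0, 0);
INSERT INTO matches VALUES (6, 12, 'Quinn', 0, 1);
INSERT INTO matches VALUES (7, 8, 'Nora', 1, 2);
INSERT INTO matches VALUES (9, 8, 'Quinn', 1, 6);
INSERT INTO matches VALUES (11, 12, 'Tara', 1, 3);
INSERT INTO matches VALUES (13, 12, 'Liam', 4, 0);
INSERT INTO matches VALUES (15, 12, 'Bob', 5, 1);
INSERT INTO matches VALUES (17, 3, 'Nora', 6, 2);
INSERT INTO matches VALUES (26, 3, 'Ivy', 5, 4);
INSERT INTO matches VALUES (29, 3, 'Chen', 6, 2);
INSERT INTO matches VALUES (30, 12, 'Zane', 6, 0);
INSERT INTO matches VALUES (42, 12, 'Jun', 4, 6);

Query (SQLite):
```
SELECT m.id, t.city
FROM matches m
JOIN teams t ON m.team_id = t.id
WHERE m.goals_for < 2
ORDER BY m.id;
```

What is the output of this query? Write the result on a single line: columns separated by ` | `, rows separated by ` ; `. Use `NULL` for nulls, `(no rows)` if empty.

1 | Lima ; 5 | Lima ; 6 | Lima ; 7 | Lima ; 9 | Lima ; 11 | Lima

Each matches row matches the teams row where team_id = teams.id.
Then keep rows with m.goals_for < 2.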